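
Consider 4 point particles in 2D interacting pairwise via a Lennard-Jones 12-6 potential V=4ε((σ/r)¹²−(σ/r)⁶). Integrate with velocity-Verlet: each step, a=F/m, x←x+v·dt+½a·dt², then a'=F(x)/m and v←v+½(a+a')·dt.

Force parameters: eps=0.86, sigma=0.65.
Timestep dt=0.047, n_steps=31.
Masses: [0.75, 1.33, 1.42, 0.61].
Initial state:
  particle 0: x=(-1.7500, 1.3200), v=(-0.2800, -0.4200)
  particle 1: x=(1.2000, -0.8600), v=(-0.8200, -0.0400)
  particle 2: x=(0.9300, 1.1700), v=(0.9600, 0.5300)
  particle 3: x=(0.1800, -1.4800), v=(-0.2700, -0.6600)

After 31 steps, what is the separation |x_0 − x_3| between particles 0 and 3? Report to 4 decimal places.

step 0: x0=(-1.7500, 1.3200) x1=(1.2000, -0.8600) x2=(0.9300, 1.1700) x3=(0.1800, -1.4800)
step 1: x0=(-1.7632, 1.3003) x1=(1.1612, -0.8621) x2=(0.9751, 1.1949) x3=(0.1680, -1.5106)
step 2: x0=(-1.7763, 1.2805) x1=(1.1217, -0.8645) x2=(1.0202, 1.2198) x3=(0.1573, -1.5403)
step 3: x0=(-1.7895, 1.2608) x1=(1.0816, -0.8674) x2=(1.0654, 1.2447) x3=(0.1480, -1.5691)
step 4: x0=(-1.8026, 1.2410) x1=(1.0408, -0.8707) x2=(1.1105, 1.2695) x3=(0.1401, -1.5968)
step 5: x0=(-1.8157, 1.2213) x1=(0.9994, -0.8746) x2=(1.1556, 1.2944) x3=(0.1338, -1.6232)
step 6: x0=(-1.8289, 1.2015) x1=(0.9572, -0.8791) x2=(1.2007, 1.3192) x3=(0.1289, -1.6484)
step 7: x0=(-1.8420, 1.1818) x1=(0.9143, -0.8843) x2=(1.2458, 1.3440) x3=(0.1257, -1.6720)
step 8: x0=(-1.8551, 1.1620) x1=(0.8707, -0.8902) x2=(1.2909, 1.3688) x3=(0.1242, -1.6939)
step 9: x0=(-1.8683, 1.1423) x1=(0.8261, -0.8971) x2=(1.3360, 1.3936) x3=(0.1246, -1.7138)
step 10: x0=(-1.8814, 1.1225) x1=(0.7807, -0.9050) x2=(1.3811, 1.4184) x3=(0.1269, -1.7315)
step 11: x0=(-1.8945, 1.1028) x1=(0.7343, -0.9141) x2=(1.4262, 1.4432) x3=(0.1314, -1.7464)
step 12: x0=(-1.9076, 1.0830) x1=(0.6868, -0.9248) x2=(1.4713, 1.4680) x3=(0.1383, -1.7580)
step 13: x0=(-1.9208, 1.0633) x1=(0.6381, -0.9373) x2=(1.5164, 1.4928) x3=(0.1478, -1.7655)
step 14: x0=(-1.9339, 1.0435) x1=(0.5879, -0.9521) x2=(1.5615, 1.5176) x3=(0.1604, -1.7679)
step 15: x0=(-1.9470, 1.0238) x1=(0.5362, -0.9701) x2=(1.6066, 1.5423) x3=(0.1765, -1.7636)
step 16: x0=(-1.9601, 1.0040) x1=(0.4826, -0.9920) x2=(1.6517, 1.5671) x3=(0.1965, -1.7505)
step 17: x0=(-1.9732, 0.9843) x1=(0.4272, -1.0189) x2=(1.6968, 1.5919) x3=(0.2207, -1.7267)
step 18: x0=(-1.9863, 0.9645) x1=(0.3714, -1.0471) x2=(1.7419, 1.6167) x3=(0.2456, -1.7000)
step 19: x0=(-1.9994, 0.9447) x1=(0.3220, -1.0424) x2=(1.7870, 1.6414) x3=(0.2568, -1.7451)
step 20: x0=(-2.0125, 0.9250) x1=(0.2731, -1.0311) x2=(1.8320, 1.6662) x3=(0.2666, -1.8043)
step 21: x0=(-2.0256, 0.9052) x1=(0.2242, -1.0245) x2=(1.8771, 1.6910) x3=(0.2765, -1.8535)
step 22: x0=(-2.0387, 0.8854) x1=(0.1756, -1.0230) x2=(1.9222, 1.7157) x3=(0.2857, -1.8916)
step 23: x0=(-2.0518, 0.8657) x1=(0.1276, -1.0258) x2=(1.9673, 1.7405) x3=(0.2937, -1.9202)
step 24: x0=(-2.0649, 0.8459) x1=(0.0802, -1.0322) x2=(2.0124, 1.7653) x3=(0.3002, -1.9410)
step 25: x0=(-2.0780, 0.8261) x1=(0.0336, -1.0418) x2=(2.0575, 1.7900) x3=(0.3051, -1.9549)
step 26: x0=(-2.0911, 0.8064) x1=(-0.0121, -1.0541) x2=(2.1026, 1.8148) x3=(0.3082, -1.9628)
step 27: x0=(-2.1042, 0.7866) x1=(-0.0570, -1.0689) x2=(2.1476, 1.8396) x3=(0.3093, -1.9651)
step 28: x0=(-2.1173, 0.7668) x1=(-0.1009, -1.0863) x2=(2.1927, 1.8643) x3=(0.3083, -1.9621)
step 29: x0=(-2.1304, 0.7470) x1=(-0.1437, -1.1060) x2=(2.2378, 1.8891) x3=(0.3047, -1.9538)
step 30: x0=(-2.1434, 0.7272) x1=(-0.1851, -1.1282) x2=(2.2829, 1.9139) x3=(0.2984, -1.9401)
step 31: x0=(-2.1565, 0.7074) x1=(-0.2250, -1.1530) x2=(2.3280, 1.9386) x3=(0.2886, -1.9207)

3.5896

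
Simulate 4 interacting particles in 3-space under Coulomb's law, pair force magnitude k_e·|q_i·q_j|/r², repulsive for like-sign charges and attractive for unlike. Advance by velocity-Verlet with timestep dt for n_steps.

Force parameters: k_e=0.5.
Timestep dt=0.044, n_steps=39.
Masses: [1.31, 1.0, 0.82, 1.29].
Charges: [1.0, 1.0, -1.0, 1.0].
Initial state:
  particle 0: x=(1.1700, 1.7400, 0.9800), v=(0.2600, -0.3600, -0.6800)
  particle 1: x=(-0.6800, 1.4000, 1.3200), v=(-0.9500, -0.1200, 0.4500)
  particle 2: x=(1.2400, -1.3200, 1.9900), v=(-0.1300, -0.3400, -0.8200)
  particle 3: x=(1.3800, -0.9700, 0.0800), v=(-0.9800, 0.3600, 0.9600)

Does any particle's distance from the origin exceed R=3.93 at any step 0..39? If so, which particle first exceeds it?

step 0: x0=(1.1700, 1.7400, 0.9800) x1=(-0.6800, 1.4000, 1.3200) x2=(1.2400, -1.3200, 1.9900) x3=(1.3800, -0.9700, 0.0800)
step 1: x0=(1.1815, 1.7242, 0.9501) x1=(-0.7219, 1.3947, 1.3398) x2=(1.2343, -1.3348, 1.9537) x3=(1.3369, -0.9542, 0.1223)
step 2: x0=(1.1933, 1.7084, 0.9202) x1=(-0.7641, 1.3893, 1.3598) x2=(1.2285, -1.3494, 1.9171) x3=(1.2938, -0.9387, 0.1648)
step 3: x0=(1.2051, 1.6927, 0.8903) x1=(-0.8065, 1.3839, 1.3798) x2=(1.2227, -1.3637, 1.8800) x3=(1.2508, -0.9233, 0.2074)
step 4: x0=(1.2172, 1.6771, 0.8604) x1=(-0.8491, 1.3785, 1.4000) x2=(1.2168, -1.3777, 1.8426) x3=(1.2078, -0.9081, 0.2503)
step 5: x0=(1.2294, 1.6615, 0.8305) x1=(-0.8920, 1.3730, 1.4202) x2=(1.2108, -1.3915, 1.8046) x3=(1.1649, -0.8932, 0.2933)
step 6: x0=(1.2417, 1.6459, 0.8007) x1=(-0.9350, 1.3676, 1.4405) x2=(1.2048, -1.4048, 1.7662) x3=(1.1220, -0.8785, 0.3366)
step 7: x0=(1.2542, 1.6305, 0.7708) x1=(-0.9782, 1.3621, 1.4609) x2=(1.1987, -1.4179, 1.7273) x3=(1.0791, -0.8641, 0.3801)
step 8: x0=(1.2668, 1.6150, 0.7409) x1=(-1.0216, 1.3565, 1.4814) x2=(1.1925, -1.4305, 1.6878) x3=(1.0363, -0.8500, 0.4239)
step 9: x0=(1.2796, 1.5997, 0.7111) x1=(-1.0652, 1.3510, 1.5020) x2=(1.1862, -1.4427, 1.6477) x3=(0.9937, -0.8362, 0.4681)
step 10: x0=(1.2924, 1.5844, 0.6812) x1=(-1.1089, 1.3455, 1.5227) x2=(1.1797, -1.4544, 1.6070) x3=(0.9511, -0.8227, 0.5125)
step 11: x0=(1.3054, 1.5691, 0.6513) x1=(-1.1528, 1.3399, 1.5434) x2=(1.1731, -1.4656, 1.5656) x3=(0.9086, -0.8097, 0.5573)
step 12: x0=(1.3185, 1.5540, 0.6214) x1=(-1.1969, 1.3344, 1.5642) x2=(1.1662, -1.4762, 1.5236) x3=(0.8662, -0.7971, 0.6025)
step 13: x0=(1.3318, 1.5389, 0.5915) x1=(-1.2410, 1.3288, 1.5852) x2=(1.1591, -1.4861, 1.4809) x3=(0.8240, -0.7850, 0.6481)
step 14: x0=(1.3451, 1.5238, 0.5616) x1=(-1.2854, 1.3233, 1.6061) x2=(1.1517, -1.4953, 1.4375) x3=(0.7820, -0.7735, 0.6941)
step 15: x0=(1.3585, 1.5089, 0.5316) x1=(-1.3298, 1.3177, 1.6272) x2=(1.1438, -1.5036, 1.3934) x3=(0.7403, -0.7625, 0.7405)
step 16: x0=(1.3721, 1.4939, 0.5017) x1=(-1.3744, 1.3122, 1.6483) x2=(1.1356, -1.5111, 1.3487) x3=(0.6988, -0.7522, 0.7872)
step 17: x0=(1.3858, 1.4791, 0.4717) x1=(-1.4191, 1.3067, 1.6695) x2=(1.1268, -1.5176, 1.3033) x3=(0.6576, -0.7425, 0.8344)
step 18: x0=(1.3996, 1.4643, 0.4416) x1=(-1.4640, 1.3012, 1.6907) x2=(1.1175, -1.5230, 1.2574) x3=(0.6167, -0.7336, 0.8819)
step 19: x0=(1.4134, 1.4495, 0.4116) x1=(-1.5089, 1.2957, 1.7121) x2=(1.1075, -1.5274, 1.2110) x3=(0.5763, -0.7255, 0.9296)
step 20: x0=(1.4274, 1.4348, 0.3815) x1=(-1.5540, 1.2903, 1.7334) x2=(1.0969, -1.5307, 1.1643) x3=(0.5362, -0.7181, 0.9776)
step 21: x0=(1.4415, 1.4202, 0.3513) x1=(-1.5992, 1.2849, 1.7548) x2=(1.0856, -1.5328, 1.1174) x3=(0.4966, -0.7115, 1.0257)
step 22: x0=(1.4557, 1.4055, 0.3212) x1=(-1.6445, 1.2795, 1.7763) x2=(1.0736, -1.5338, 1.0703) x3=(0.4574, -0.7056, 1.0739)
step 23: x0=(1.4700, 1.3909, 0.2909) x1=(-1.6899, 1.2741, 1.7978) x2=(1.0609, -1.5338, 1.0232) x3=(0.4186, -0.7005, 1.1221)
step 24: x0=(1.4844, 1.3764, 0.2607) x1=(-1.7354, 1.2687, 1.8194) x2=(1.0475, -1.5327, 0.9762) x3=(0.3803, -0.6961, 1.1703)
step 25: x0=(1.4988, 1.3618, 0.2303) x1=(-1.7810, 1.2634, 1.8410) x2=(1.0335, -1.5308, 0.9293) x3=(0.3423, -0.6923, 1.2184)
step 26: x0=(1.5134, 1.3473, 0.2000) x1=(-1.8267, 1.2581, 1.8627) x2=(1.0188, -1.5279, 0.8827) x3=(0.3047, -0.6891, 1.2663)
step 27: x0=(1.5280, 1.3328, 0.1695) x1=(-1.8726, 1.2529, 1.8844) x2=(1.0037, -1.5243, 0.8364) x3=(0.2675, -0.6865, 1.3141)
step 28: x0=(1.5427, 1.3183, 0.1391) x1=(-1.9185, 1.2476, 1.9061) x2=(0.9880, -1.5199, 0.7903) x3=(0.2306, -0.6843, 1.3618)
step 29: x0=(1.5575, 1.3037, 0.1086) x1=(-1.9645, 1.2425, 1.9279) x2=(0.9718, -1.5148, 0.7446) x3=(0.1940, -0.6826, 1.4092)
step 30: x0=(1.5724, 1.2892, 0.0780) x1=(-2.0106, 1.2373, 1.9497) x2=(0.9552, -1.5092, 0.6992) x3=(0.1576, -0.6813, 1.4565)
step 31: x0=(1.5874, 1.2747, 0.0474) x1=(-2.0569, 1.2322, 1.9715) x2=(0.9383, -1.5030, 0.6541) x3=(0.1215, -0.6803, 1.5036)
step 32: x0=(1.6024, 1.2601, 0.0167) x1=(-2.1032, 1.2271, 1.9934) x2=(0.9210, -1.4963, 0.6094) x3=(0.0856, -0.6797, 1.5505)
step 33: x0=(1.6174, 1.2455, -0.0140) x1=(-2.1496, 1.2221, 2.0153) x2=(0.9034, -1.4892, 0.5650) x3=(0.0500, -0.6794, 1.5972)
step 34: x0=(1.6326, 1.2309, -0.0448) x1=(-2.1961, 1.2171, 2.0372) x2=(0.8855, -1.4816, 0.5209) x3=(0.0145, -0.6793, 1.6438)
step 35: x0=(1.6478, 1.2162, -0.0756) x1=(-2.2427, 1.2121, 2.0591) x2=(0.8674, -1.4736, 0.4771) x3=(-0.0208, -0.6795, 1.6902)
step 36: x0=(1.6630, 1.2015, -0.1065) x1=(-2.2894, 1.2072, 2.0811) x2=(0.8490, -1.4653, 0.4336) x3=(-0.0560, -0.6799, 1.7364)
step 37: x0=(1.6783, 1.1868, -0.1374) x1=(-2.3362, 1.2023, 2.1031) x2=(0.8305, -1.4566, 0.3903) x3=(-0.0910, -0.6805, 1.7825)
step 38: x0=(1.6936, 1.1720, -0.1683) x1=(-2.3831, 1.1975, 2.1250) x2=(0.8118, -1.4476, 0.3474) x3=(-0.1259, -0.6813, 1.8285)
step 39: x0=(1.7090, 1.1572, -0.1993) x1=(-2.4301, 1.1927, 2.1470) x2=(0.7929, -1.4383, 0.3046) x3=(-0.1606, -0.6823, 1.8743)

no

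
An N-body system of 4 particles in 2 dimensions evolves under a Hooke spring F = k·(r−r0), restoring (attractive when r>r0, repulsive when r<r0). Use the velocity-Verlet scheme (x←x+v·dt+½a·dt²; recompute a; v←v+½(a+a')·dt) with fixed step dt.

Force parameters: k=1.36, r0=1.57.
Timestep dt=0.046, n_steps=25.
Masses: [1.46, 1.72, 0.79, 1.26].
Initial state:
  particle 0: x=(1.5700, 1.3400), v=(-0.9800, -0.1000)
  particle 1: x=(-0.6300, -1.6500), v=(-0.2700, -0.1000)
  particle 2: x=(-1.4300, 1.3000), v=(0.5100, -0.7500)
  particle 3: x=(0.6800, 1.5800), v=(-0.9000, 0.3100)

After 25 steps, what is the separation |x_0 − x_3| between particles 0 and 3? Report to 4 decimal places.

step 0: x0=(1.5700, 1.3400) x1=(-0.6300, -1.6500) x2=(-1.4300, 1.3000) x3=(0.6800, 1.5800)
step 1: x0=(1.5229, 1.3335) x1=(-0.6411, -1.6505) x2=(-1.4022, 1.2631) x3=(0.6364, 1.5923)
step 2: x0=(1.4719, 1.3232) x1=(-0.6495, -1.6428) x2=(-1.3664, 1.2214) x3=(0.5887, 1.6008)
step 3: x0=(1.4172, 1.3091) x1=(-0.6554, -1.6270) x2=(-1.3232, 1.1754) x3=(0.5371, 1.6056)
step 4: x0=(1.3591, 1.2913) x1=(-0.6587, -1.6034) x2=(-1.2734, 1.1252) x3=(0.4819, 1.6065)
step 5: x0=(1.2978, 1.2697) x1=(-0.6595, -1.5722) x2=(-1.2179, 1.0711) x3=(0.4233, 1.6039)
step 6: x0=(1.2338, 1.2445) x1=(-0.6580, -1.5338) x2=(-1.1576, 1.0134) x3=(0.3618, 1.5978)
step 7: x0=(1.1673, 1.2157) x1=(-0.6543, -1.4884) x2=(-1.0933, 0.9525) x3=(0.2975, 1.5885)
step 8: x0=(1.0987, 1.1835) x1=(-0.6484, -1.4366) x2=(-1.0260, 0.8885) x3=(0.2310, 1.5761)
step 9: x0=(1.0283, 1.1481) x1=(-0.6406, -1.3787) x2=(-0.9566, 0.8217) x3=(0.1624, 1.5611)
step 10: x0=(0.9566, 1.1096) x1=(-0.6309, -1.3154) x2=(-0.8860, 0.7524) x3=(0.0921, 1.5437)
step 11: x0=(0.8839, 1.0683) x1=(-0.6195, -1.2471) x2=(-0.8149, 0.6807) x3=(0.0203, 1.5243)
step 12: x0=(0.8106, 1.0244) x1=(-0.6066, -1.1744) x2=(-0.7441, 0.6069) x3=(-0.0527, 1.5033)
step 13: x0=(0.7372, 0.9781) x1=(-0.5924, -1.0980) x2=(-0.6740, 0.5310) x3=(-0.1268, 1.4812)
step 14: x0=(0.6639, 0.9299) x1=(-0.5771, -1.0185) x2=(-0.6051, 0.4533) x3=(-0.2018, 1.4582)
step 15: x0=(0.5912, 0.8800) x1=(-0.5609, -0.9366) x2=(-0.5376, 0.3741) x3=(-0.2779, 1.4349)
step 16: x0=(0.5194, 0.8289) x1=(-0.5440, -0.8529) x2=(-0.4716, 0.2936) x3=(-0.3550, 1.4114)
step 17: x0=(0.4487, 0.7769) x1=(-0.5267, -0.7682) x2=(-0.4071, 0.2122) x3=(-0.4331, 1.3880)
step 18: x0=(0.3795, 0.7245) x1=(-0.5092, -0.6830) x2=(-0.3440, 0.1304) x3=(-0.5122, 1.3649)
step 19: x0=(0.3119, 0.6722) x1=(-0.4919, -0.5982) x2=(-0.2819, 0.0487) x3=(-0.5923, 1.3419)
step 20: x0=(0.2460, 0.6205) x1=(-0.4751, -0.5143) x2=(-0.2205, -0.0327) x3=(-0.6733, 1.3193)
step 21: x0=(0.1819, 0.5699) x1=(-0.4594, -0.4317) x2=(-0.1587, -0.1136) x3=(-0.7550, 1.2969)
step 22: x0=(0.1195, 0.5209) x1=(-0.4454, -0.3507) x2=(-0.0954, -0.1942) x3=(-0.8375, 1.2748)
step 23: x0=(0.0587, 0.4739) x1=(-0.4337, -0.2712) x2=(-0.0291, -0.2757) x3=(-0.9204, 1.2527)
step 24: x0=(-0.0007, 0.4292) x1=(-0.4246, -0.1925) x2=(0.0408, -0.3596) x3=(-1.0037, 1.2307)
step 25: x0=(-0.0588, 0.3871) x1=(-0.4180, -0.1143) x2=(0.1138, -0.4466) x3=(-1.0870, 1.2085)

1.3160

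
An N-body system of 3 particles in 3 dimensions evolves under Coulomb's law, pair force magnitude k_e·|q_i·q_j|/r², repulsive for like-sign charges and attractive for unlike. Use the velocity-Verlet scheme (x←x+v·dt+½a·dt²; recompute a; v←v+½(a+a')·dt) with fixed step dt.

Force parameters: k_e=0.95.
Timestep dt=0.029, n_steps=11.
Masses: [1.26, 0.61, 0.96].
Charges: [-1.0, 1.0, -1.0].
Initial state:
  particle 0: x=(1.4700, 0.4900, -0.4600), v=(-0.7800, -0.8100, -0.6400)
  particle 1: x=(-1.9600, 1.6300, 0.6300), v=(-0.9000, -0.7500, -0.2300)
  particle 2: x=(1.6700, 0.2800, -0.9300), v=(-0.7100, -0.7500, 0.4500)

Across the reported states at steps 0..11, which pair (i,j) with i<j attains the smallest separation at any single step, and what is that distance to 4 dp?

step 0: x0=(1.4700, 0.4900, -0.4600) x1=(-1.9600, 1.6300, 0.6300) x2=(1.6700, 0.2800, -0.9300)
step 1: x0=(1.4470, 0.4669, -0.4777) x1=(-1.9860, 1.6082, 0.6233) x2=(1.6499, 0.2577, -0.9181)
step 2: x0=(1.4231, 0.4447, -0.4934) x1=(-2.0119, 1.5864, 0.6166) x2=(1.6309, 0.2343, -0.9087)
step 3: x0=(1.3981, 0.4236, -0.5072) x1=(-2.0376, 1.5645, 0.6097) x2=(1.6131, 0.2096, -0.9018)
step 4: x0=(1.3720, 0.4035, -0.5189) x1=(-2.0632, 1.5426, 0.6029) x2=(1.5968, 0.1834, -0.8976)
step 5: x0=(1.3446, 0.3847, -0.5286) x1=(-2.0886, 1.5206, 0.5960) x2=(1.5820, 0.1557, -0.8961)
step 6: x0=(1.3160, 0.3670, -0.5363) x1=(-2.1139, 1.4986, 0.5890) x2=(1.5688, 0.1265, -0.8970)
step 7: x0=(1.2861, 0.3506, -0.5423) x1=(-2.1391, 1.4765, 0.5820) x2=(1.5572, 0.0957, -0.9004)
step 8: x0=(1.2548, 0.3354, -0.5465) x1=(-2.1641, 1.4543, 0.5749) x2=(1.5472, 0.0633, -0.9058)
step 9: x0=(1.2224, 0.3213, -0.5493) x1=(-2.1889, 1.4322, 0.5678) x2=(1.5387, 0.0295, -0.9132)
step 10: x0=(1.1887, 0.3082, -0.5508) x1=(-2.2136, 1.4099, 0.5606) x2=(1.5317, -0.0056, -0.9222)
step 11: x0=(1.1540, 0.2961, -0.5511) x1=(-2.2381, 1.3876, 0.5534) x2=(1.5260, -0.0419, -0.9327)

pair (0,2), distance 0.4924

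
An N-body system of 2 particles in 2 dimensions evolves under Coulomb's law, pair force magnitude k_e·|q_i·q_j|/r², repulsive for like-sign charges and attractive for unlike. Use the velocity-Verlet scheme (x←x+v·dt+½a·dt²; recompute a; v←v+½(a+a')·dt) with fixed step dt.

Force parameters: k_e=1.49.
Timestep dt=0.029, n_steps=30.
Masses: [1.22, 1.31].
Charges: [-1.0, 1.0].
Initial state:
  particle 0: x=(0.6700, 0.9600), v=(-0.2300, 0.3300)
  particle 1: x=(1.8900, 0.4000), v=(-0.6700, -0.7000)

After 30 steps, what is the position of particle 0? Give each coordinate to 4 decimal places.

step 0: x0=(0.6700, 0.9600) x1=(1.8900, 0.4000)
step 1: x0=(0.6636, 0.9695) x1=(1.8703, 0.3798)
step 2: x0=(0.6577, 0.9787) x1=(1.8502, 0.3599)
step 3: x0=(0.6523, 0.9876) x1=(1.8296, 0.3401)
step 4: x0=(0.6474, 0.9963) x1=(1.8085, 0.3207)
step 5: x0=(0.6430, 1.0046) x1=(1.7869, 0.3015)
step 6: x0=(0.6391, 1.0127) x1=(1.7649, 0.2826)
step 7: x0=(0.6356, 1.0205) x1=(1.7425, 0.2640)
step 8: x0=(0.6327, 1.0279) x1=(1.7196, 0.2456)
step 9: x0=(0.6302, 1.0350) x1=(1.6963, 0.2276)
step 10: x0=(0.6281, 1.0418) x1=(1.6726, 0.2099)
step 11: x0=(0.6265, 1.0482) x1=(1.6484, 0.1926)
step 12: x0=(0.6254, 1.0543) x1=(1.6239, 0.1756)
step 13: x0=(0.6247, 1.0599) x1=(1.5989, 0.1589)
step 14: x0=(0.6244, 1.0652) x1=(1.5735, 0.1426)
step 15: x0=(0.6245, 1.0700) x1=(1.5477, 0.1267)
step 16: x0=(0.6250, 1.0744) x1=(1.5216, 0.1112)
step 17: x0=(0.6260, 1.0784) x1=(1.4951, 0.0961)
step 18: x0=(0.6273, 1.0820) x1=(1.4682, 0.0814)
step 19: x0=(0.6291, 1.0851) x1=(1.4409, 0.0672)
step 20: x0=(0.6312, 1.0877) x1=(1.4133, 0.0533)
step 21: x0=(0.6337, 1.0898) x1=(1.3854, 0.0400)
step 22: x0=(0.6365, 1.0914) x1=(1.3571, 0.0271)
step 23: x0=(0.6397, 1.0925) x1=(1.3285, 0.0147)
step 24: x0=(0.6432, 1.0931) x1=(1.2995, 0.0027)
step 25: x0=(0.6471, 1.0931) x1=(1.2703, -0.0087)
step 26: x0=(0.6512, 1.0926) x1=(1.2408, -0.0196)
step 27: x0=(0.6557, 1.0915) x1=(1.2110, -0.0300)
step 28: x0=(0.6605, 1.0898) x1=(1.1809, -0.0398)
step 29: x0=(0.6655, 1.0876) x1=(1.1506, -0.0490)
step 30: x0=(0.6708, 1.0847) x1=(1.1200, -0.0577)

(0.6708, 1.0847)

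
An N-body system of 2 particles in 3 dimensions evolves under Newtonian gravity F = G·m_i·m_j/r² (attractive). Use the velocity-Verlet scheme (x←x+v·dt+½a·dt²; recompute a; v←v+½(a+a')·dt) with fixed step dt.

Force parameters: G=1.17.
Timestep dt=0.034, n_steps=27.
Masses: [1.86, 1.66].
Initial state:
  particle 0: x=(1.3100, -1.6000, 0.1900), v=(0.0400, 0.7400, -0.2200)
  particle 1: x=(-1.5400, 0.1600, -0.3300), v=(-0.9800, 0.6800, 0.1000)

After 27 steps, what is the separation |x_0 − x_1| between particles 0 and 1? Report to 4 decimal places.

step 0: x0=(1.3100, -1.6000, 0.1900) x1=(-1.5400, 0.1600, -0.3300)
step 1: x0=(1.3113, -1.5748, 0.1825) x1=(-1.5732, 0.1831, -0.3266)
step 2: x0=(1.3124, -1.5495, 0.1750) x1=(-1.6063, 0.2060, -0.3231)
step 3: x0=(1.3133, -1.5241, 0.1674) x1=(-1.6391, 0.2289, -0.3197)
step 4: x0=(1.3141, -1.4986, 0.1599) x1=(-1.6718, 0.2516, -0.3161)
step 5: x0=(1.3148, -1.4730, 0.1523) x1=(-1.7043, 0.2742, -0.3126)
step 6: x0=(1.3153, -1.4473, 0.1446) x1=(-1.7367, 0.2968, -0.3090)
step 7: x0=(1.3156, -1.4215, 0.1370) x1=(-1.7688, 0.3192, -0.3055)
step 8: x0=(1.3158, -1.3957, 0.1293) x1=(-1.8008, 0.3415, -0.3018)
step 9: x0=(1.3158, -1.3697, 0.1216) x1=(-1.8327, 0.3638, -0.2982)
step 10: x0=(1.3157, -1.3437, 0.1139) x1=(-1.8643, 0.3859, -0.2945)
step 11: x0=(1.3154, -1.3176, 0.1062) x1=(-1.8958, 0.4080, -0.2909)
step 12: x0=(1.3150, -1.2914, 0.0984) x1=(-1.9271, 0.4300, -0.2872)
step 13: x0=(1.3144, -1.2652, 0.0907) x1=(-1.9583, 0.4519, -0.2834)
step 14: x0=(1.3137, -1.2388, 0.0829) x1=(-1.9893, 0.4737, -0.2797)
step 15: x0=(1.3129, -1.2124, 0.0751) x1=(-2.0202, 0.4954, -0.2759)
step 16: x0=(1.3119, -1.1859, 0.0673) x1=(-2.0509, 0.5170, -0.2722)
step 17: x0=(1.3108, -1.1594, 0.0594) x1=(-2.0814, 0.5386, -0.2684)
step 18: x0=(1.3095, -1.1328, 0.0516) x1=(-2.1118, 0.5601, -0.2646)
step 19: x0=(1.3081, -1.1061, 0.0437) x1=(-2.1420, 0.5815, -0.2608)
step 20: x0=(1.3066, -1.0793, 0.0359) x1=(-2.1721, 0.6028, -0.2569)
step 21: x0=(1.3049, -1.0525, 0.0280) x1=(-2.2020, 0.6241, -0.2531)
step 22: x0=(1.3031, -1.0256, 0.0201) x1=(-2.2318, 0.6453, -0.2492)
step 23: x0=(1.3011, -0.9987, 0.0122) x1=(-2.2614, 0.6664, -0.2454)
step 24: x0=(1.2991, -0.9717, 0.0043) x1=(-2.2909, 0.6875, -0.2415)
step 25: x0=(1.2969, -0.9446, -0.0036) x1=(-2.3202, 0.7084, -0.2376)
step 26: x0=(1.2946, -0.9175, -0.0115) x1=(-2.3494, 0.7294, -0.2337)
step 27: x0=(1.2921, -0.8903, -0.0195) x1=(-2.3784, 0.7502, -0.2298)

4.0260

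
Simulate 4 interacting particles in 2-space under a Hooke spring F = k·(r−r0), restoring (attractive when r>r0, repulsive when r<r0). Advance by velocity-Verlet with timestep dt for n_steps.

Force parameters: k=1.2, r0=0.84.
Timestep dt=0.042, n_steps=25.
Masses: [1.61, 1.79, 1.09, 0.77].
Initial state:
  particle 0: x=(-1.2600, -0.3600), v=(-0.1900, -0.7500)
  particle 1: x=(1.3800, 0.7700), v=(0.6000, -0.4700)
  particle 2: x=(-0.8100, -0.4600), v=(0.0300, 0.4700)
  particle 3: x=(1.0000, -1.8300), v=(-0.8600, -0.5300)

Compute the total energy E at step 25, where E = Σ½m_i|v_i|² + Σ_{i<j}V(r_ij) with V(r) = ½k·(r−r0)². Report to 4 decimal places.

10.9554

step 0: x0=(-1.2600, -0.3600) x1=(1.3800, 0.7700) x2=(-0.8100, -0.4600) x3=(1.0000, -1.8300)
step 1: x0=(-1.2660, -0.3916) x1=(1.4031, 0.7483) x2=(-0.8059, -0.4404) x3=(0.9605, -1.8473)
step 2: x0=(-1.2679, -0.4234) x1=(1.4218, 0.7225) x2=(-0.7960, -0.4210) x3=(0.9146, -1.8545)
step 3: x0=(-1.2659, -0.4553) x1=(1.4362, 0.6929) x2=(-0.7805, -0.4019) x3=(0.8627, -1.8518)
step 4: x0=(-1.2600, -0.4875) x1=(1.4460, 0.6593) x2=(-0.7594, -0.3831) x3=(0.8051, -1.8393)
step 5: x0=(-1.2501, -0.5199) x1=(1.4514, 0.6221) x2=(-0.7332, -0.3645) x3=(0.7424, -1.8173)
step 6: x0=(-1.2364, -0.5524) x1=(1.4522, 0.5811) x2=(-0.7019, -0.3462) x3=(0.6750, -1.7861)
step 7: x0=(-1.2189, -0.5850) x1=(1.4485, 0.5366) x2=(-0.6658, -0.3281) x3=(0.6035, -1.7462)
step 8: x0=(-1.1977, -0.6176) x1=(1.4404, 0.4888) x2=(-0.6254, -0.3104) x3=(0.5286, -1.6980)
step 9: x0=(-1.1729, -0.6502) x1=(1.4278, 0.4378) x2=(-0.5810, -0.2929) x3=(0.4507, -1.6422)
step 10: x0=(-1.1448, -0.6825) x1=(1.4109, 0.3838) x2=(-0.5330, -0.2758) x3=(0.3707, -1.5794)
step 11: x0=(-1.1133, -0.7146) x1=(1.3898, 0.3271) x2=(-0.4817, -0.2590) x3=(0.2891, -1.5102)
step 12: x0=(-1.0788, -0.7463) x1=(1.3645, 0.2677) x2=(-0.4276, -0.2425) x3=(0.2065, -1.4354)
step 13: x0=(-1.0414, -0.7775) x1=(1.3354, 0.2061) x2=(-0.3711, -0.2263) x3=(0.1237, -1.3558)
step 14: x0=(-1.0013, -0.8080) x1=(1.3024, 0.1423) x2=(-0.3127, -0.2104) x3=(0.0413, -1.2722)
step 15: x0=(-0.9588, -0.8379) x1=(1.2659, 0.0766) x2=(-0.2526, -0.1948) x3=(-0.0403, -1.1854)
step 16: x0=(-0.9141, -0.8669) x1=(1.2260, 0.0093) x2=(-0.1912, -0.1794) x3=(-0.1203, -1.0961)
step 17: x0=(-0.8674, -0.8950) x1=(1.1830, -0.0595) x2=(-0.1290, -0.1642) x3=(-0.1985, -1.0050)
step 18: x0=(-0.8191, -0.9222) x1=(1.1371, -0.1295) x2=(-0.0661, -0.1493) x3=(-0.2743, -0.9127)
step 19: x0=(-0.7694, -0.9486) x1=(1.0886, -0.2004) x2=(-0.0027, -0.1345) x3=(-0.3474, -0.8194)
step 20: x0=(-0.7186, -0.9743) x1=(1.0377, -0.2723) x2=(0.0608, -0.1201) x3=(-0.4178, -0.7253)
step 21: x0=(-0.6666, -0.9995) x1=(0.9848, -0.3447) x2=(0.1242, -0.1060) x3=(-0.4856, -0.6299)
step 22: x0=(-0.6135, -1.0245) x1=(0.9299, -0.4178) x2=(0.1874, -0.0925) x3=(-0.5511, -0.5332)
step 23: x0=(-0.5591, -1.0491) x1=(0.8735, -0.4912) x2=(0.2500, -0.0795) x3=(-0.6147, -0.4354)
step 24: x0=(-0.5034, -1.0732) x1=(0.8156, -0.5650) x2=(0.3117, -0.0671) x3=(-0.6763, -0.3369)
step 25: x0=(-0.4466, -1.0968) x1=(0.7564, -0.6391) x2=(0.3723, -0.0554) x3=(-0.7357, -0.2384)
step 0 velocities: v0=(-0.1900, -0.7500) v1=(0.6000, -0.4700) v2=(0.0300, 0.4700) v3=(-0.8600, -0.5300)
step 0: KE=1.5156, PE=9.4509, E=10.9665
step 25 velocities: v0=(1.3627, -0.5507) v1=(-1.4241, -1.7638) v2=(1.4288, 0.2733) v3=(-1.3814, 2.3395)
step 25: KE=10.3336, PE=0.6217, E=10.9554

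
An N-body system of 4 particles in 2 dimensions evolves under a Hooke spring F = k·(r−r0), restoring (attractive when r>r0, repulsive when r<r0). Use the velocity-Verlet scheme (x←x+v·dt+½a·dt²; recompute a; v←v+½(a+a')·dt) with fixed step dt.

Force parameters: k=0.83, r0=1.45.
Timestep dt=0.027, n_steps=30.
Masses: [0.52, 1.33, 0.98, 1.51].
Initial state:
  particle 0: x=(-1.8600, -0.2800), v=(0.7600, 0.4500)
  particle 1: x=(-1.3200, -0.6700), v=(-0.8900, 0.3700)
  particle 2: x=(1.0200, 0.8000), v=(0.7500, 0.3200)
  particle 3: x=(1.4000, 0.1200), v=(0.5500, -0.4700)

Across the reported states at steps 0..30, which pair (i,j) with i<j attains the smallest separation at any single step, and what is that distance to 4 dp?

pair (0,1), distance 0.4692

step 0: x0=(-1.8600, -0.2800) x1=(-1.3200, -0.6700) x2=(1.0200, 0.8000) x3=(1.4000, 0.1200)
step 1: x0=(-1.8379, -0.2671) x1=(-1.3433, -0.6599) x2=(1.0393, 0.8084) x3=(1.4143, 0.1071)
step 2: x0=(-1.8127, -0.2527) x1=(-1.3652, -0.6495) x2=(1.0568, 0.8164) x3=(1.4274, 0.0937)
step 3: x0=(-1.7843, -0.2368) x1=(-1.3857, -0.6388) x2=(1.0725, 0.8240) x3=(1.4394, 0.0798)
step 4: x0=(-1.7529, -0.2193) x1=(-1.4046, -0.6280) x2=(1.0863, 0.8311) x3=(1.4502, 0.0655)
step 5: x0=(-1.7184, -0.2002) x1=(-1.4221, -0.6170) x2=(1.0983, 0.8378) x3=(1.4598, 0.0508)
step 6: x0=(-1.6808, -0.1794) x1=(-1.4381, -0.6058) x2=(1.1084, 0.8440) x3=(1.4683, 0.0357)
step 7: x0=(-1.6402, -0.1569) x1=(-1.4526, -0.5946) x2=(1.1168, 0.8497) x3=(1.4755, 0.0202)
step 8: x0=(-1.5964, -0.1327) x1=(-1.4656, -0.5833) x2=(1.1233, 0.8550) x3=(1.4816, 0.0044)
step 9: x0=(-1.5494, -0.1067) x1=(-1.4772, -0.5719) x2=(1.1280, 0.8599) x3=(1.4865, -0.0118)
step 10: x0=(-1.4993, -0.0789) x1=(-1.4875, -0.5605) x2=(1.1310, 0.8642) x3=(1.4902, -0.0284)
step 11: x0=(-1.4459, -0.0495) x1=(-1.4964, -0.5491) x2=(1.1323, 0.8682) x3=(1.4927, -0.0452)
step 12: x0=(-1.3893, -0.0185) x1=(-1.5040, -0.5376) x2=(1.1319, 0.8716) x3=(1.4941, -0.0623)
step 13: x0=(-1.3294, 0.0141) x1=(-1.5104, -0.5262) x2=(1.1298, 0.8747) x3=(1.4943, -0.0797)
step 14: x0=(-1.2663, 0.0479) x1=(-1.5156, -0.5146) x2=(1.1261, 0.8773) x3=(1.4935, -0.0973)
step 15: x0=(-1.2001, 0.0830) x1=(-1.5196, -0.5030) x2=(1.1209, 0.8795) x3=(1.4915, -0.1151)
step 16: x0=(-1.1310, 0.1192) x1=(-1.5225, -0.4913) x2=(1.1141, 0.8812) x3=(1.4885, -0.1332)
step 17: x0=(-1.0590, 0.1563) x1=(-1.5242, -0.4795) x2=(1.1059, 0.8826) x3=(1.4844, -0.1513)
step 18: x0=(-0.9843, 0.1942) x1=(-1.5247, -0.4675) x2=(1.0963, 0.8836) x3=(1.4793, -0.1697)
step 19: x0=(-0.9072, 0.2327) x1=(-1.5241, -0.4554) x2=(1.0854, 0.8842) x3=(1.4732, -0.1881)
step 20: x0=(-0.8278, 0.2717) x1=(-1.5224, -0.4430) x2=(1.0733, 0.8844) x3=(1.4661, -0.2067)
step 21: x0=(-0.7465, 0.3110) x1=(-1.5195, -0.4305) x2=(1.0599, 0.8843) x3=(1.4581, -0.2253)
step 22: x0=(-0.6634, 0.3506) x1=(-1.5154, -0.4177) x2=(1.0454, 0.8838) x3=(1.4492, -0.2440)
step 23: x0=(-0.5788, 0.3903) x1=(-1.5102, -0.4046) x2=(1.0299, 0.8831) x3=(1.4395, -0.2628)
step 24: x0=(-0.4931, 0.4301) x1=(-1.5038, -0.3913) x2=(1.0135, 0.8820) x3=(1.4289, -0.2816)
step 25: x0=(-0.4064, 0.4697) x1=(-1.4963, -0.3778) x2=(0.9961, 0.8807) x3=(1.4175, -0.3004)
step 26: x0=(-0.3191, 0.5091) x1=(-1.4875, -0.3640) x2=(0.9780, 0.8791) x3=(1.4054, -0.3192)
step 27: x0=(-0.2314, 0.5483) x1=(-1.4776, -0.3499) x2=(0.9592, 0.8773) x3=(1.3925, -0.3380)
step 28: x0=(-0.1436, 0.5871) x1=(-1.4664, -0.3355) x2=(0.9397, 0.8752) x3=(1.3790, -0.3568)
step 29: x0=(-0.0560, 0.6255) x1=(-1.4541, -0.3208) x2=(0.9198, 0.8729) x3=(1.3648, -0.3756)
step 30: x0=(0.0311, 0.6635) x1=(-1.4405, -0.3058) x2=(0.8994, 0.8704) x3=(1.3500, -0.3944)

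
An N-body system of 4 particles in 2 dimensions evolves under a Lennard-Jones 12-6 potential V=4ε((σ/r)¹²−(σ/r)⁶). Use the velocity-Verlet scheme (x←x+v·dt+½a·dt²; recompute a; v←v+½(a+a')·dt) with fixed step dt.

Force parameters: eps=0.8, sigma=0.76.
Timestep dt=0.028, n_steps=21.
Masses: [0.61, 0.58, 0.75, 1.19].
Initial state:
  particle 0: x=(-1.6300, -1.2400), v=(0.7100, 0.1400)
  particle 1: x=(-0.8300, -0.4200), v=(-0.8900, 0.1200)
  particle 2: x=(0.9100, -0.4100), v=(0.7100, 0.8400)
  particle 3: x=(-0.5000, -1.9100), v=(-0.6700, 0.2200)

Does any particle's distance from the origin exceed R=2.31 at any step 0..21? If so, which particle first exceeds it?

step 0: x0=(-1.6300, -1.2400) x1=(-0.8300, -0.4200) x2=(0.9100, -0.4100) x3=(-0.5000, -1.9100)
step 1: x0=(-1.6093, -1.2357) x1=(-0.8554, -0.4173) x2=(0.9298, -0.3865) x3=(-0.5189, -1.9037)
step 2: x0=(-1.5867, -1.2305) x1=(-0.8819, -0.4163) x2=(0.9496, -0.3630) x3=(-0.5382, -1.8970)
step 3: x0=(-1.5620, -1.2242) x1=(-0.9098, -0.4172) x2=(0.9692, -0.3395) x3=(-0.5579, -1.8900)
step 4: x0=(-1.5347, -1.2165) x1=(-0.9392, -0.4205) x2=(0.9889, -0.3161) x3=(-0.5781, -1.8825)
step 5: x0=(-1.5044, -1.2072) x1=(-0.9704, -0.4265) x2=(1.0084, -0.2926) x3=(-0.5989, -1.8745)
step 6: x0=(-1.4710, -1.1962) x1=(-1.0034, -0.4356) x2=(1.0279, -0.2692) x3=(-0.6204, -1.8658)
step 7: x0=(-1.4347, -1.1844) x1=(-1.0377, -0.4473) x2=(1.0474, -0.2458) x3=(-0.6428, -1.8563)
step 8: x0=(-1.3973, -1.1760) x1=(-1.0709, -0.4574) x2=(1.0669, -0.2223) x3=(-0.6662, -1.8458)
step 9: x0=(-1.3638, -1.1830) x1=(-1.0975, -0.4537) x2=(1.0863, -0.1989) x3=(-0.6908, -1.8341)
step 10: x0=(-1.3354, -1.2123) x1=(-1.1163, -0.4294) x2=(1.1057, -0.1755) x3=(-0.7167, -1.8211)
step 11: x0=(-1.3078, -1.2490) x1=(-1.1331, -0.3986) x2=(1.1250, -0.1522) x3=(-0.7430, -1.8074)
step 12: x0=(-1.2890, -1.2754) x1=(-1.1500, -0.3694) x2=(1.1444, -0.1288) x3=(-0.7647, -1.7982)
step 13: x0=(-1.3068, -1.2620) x1=(-1.1674, -0.3436) x2=(1.1637, -0.1054) x3=(-0.7675, -1.8077)
step 14: x0=(-1.3431, -1.2261) x1=(-1.1851, -0.3215) x2=(1.1830, -0.0820) x3=(-0.7607, -1.8270)
step 15: x0=(-1.3802, -1.1858) x1=(-1.2034, -0.3027) x2=(1.2023, -0.0587) x3=(-0.7531, -1.8469)
step 16: x0=(-1.4148, -1.1449) x1=(-1.2221, -0.2870) x2=(1.2216, -0.0353) x3=(-0.7465, -1.8656)
step 17: x0=(-1.4468, -1.1044) x1=(-1.2413, -0.2733) x2=(1.2409, -0.0120) x3=(-0.7411, -1.8831)
step 18: x0=(-1.4772, -1.0654) x1=(-1.2605, -0.2601) x2=(1.2601, 0.0114) x3=(-0.7365, -1.8997)
step 19: x0=(-1.5070, -1.0301) x1=(-1.2789, -0.2445) x2=(1.2794, 0.0347) x3=(-0.7326, -1.9154)
step 20: x0=(-1.5375, -1.0011) x1=(-1.2957, -0.2234) x2=(1.2986, 0.0581) x3=(-0.7290, -1.9307)
step 21: x0=(-1.5693, -0.9790) x1=(-1.3105, -0.1959) x2=(1.3178, 0.0814) x3=(-0.7259, -1.9455)

no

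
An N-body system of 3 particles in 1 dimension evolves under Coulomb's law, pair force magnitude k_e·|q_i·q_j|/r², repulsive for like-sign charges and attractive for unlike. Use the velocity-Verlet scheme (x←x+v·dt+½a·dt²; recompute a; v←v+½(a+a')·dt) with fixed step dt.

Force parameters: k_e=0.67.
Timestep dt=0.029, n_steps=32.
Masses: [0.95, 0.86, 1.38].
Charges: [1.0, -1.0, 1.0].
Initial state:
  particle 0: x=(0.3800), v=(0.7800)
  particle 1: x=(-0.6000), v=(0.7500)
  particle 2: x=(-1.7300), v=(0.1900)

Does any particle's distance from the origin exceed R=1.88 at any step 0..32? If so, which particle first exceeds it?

step 0: x0=(0.3800) x1=(-0.6000) x2=(-1.7300)
step 1: x0=(0.4024) x1=(-0.5782) x2=(-1.7244)
step 2: x0=(0.4243) x1=(-0.5561) x2=(-1.7185)
step 3: x0=(0.4457) x1=(-0.5339) x2=(-1.7125)
step 4: x0=(0.4666) x1=(-0.5115) x2=(-1.7062)
step 5: x0=(0.4870) x1=(-0.4889) x2=(-1.6997)
step 6: x0=(0.5069) x1=(-0.4660) x2=(-1.6931)
step 7: x0=(0.5263) x1=(-0.4428) x2=(-1.6862)
step 8: x0=(0.5452) x1=(-0.4194) x2=(-1.6792)
step 9: x0=(0.5636) x1=(-0.3957) x2=(-1.6720)
step 10: x0=(0.5815) x1=(-0.3717) x2=(-1.6647)
step 11: x0=(0.5988) x1=(-0.3473) x2=(-1.6571)
step 12: x0=(0.6156) x1=(-0.3226) x2=(-1.6494)
step 13: x0=(0.6318) x1=(-0.2975) x2=(-1.6416)
step 14: x0=(0.6475) x1=(-0.2721) x2=(-1.6336)
step 15: x0=(0.6625) x1=(-0.2462) x2=(-1.6255)
step 16: x0=(0.6770) x1=(-0.2198) x2=(-1.6172)
step 17: x0=(0.6908) x1=(-0.1930) x2=(-1.6088)
step 18: x0=(0.7040) x1=(-0.1657) x2=(-1.6003)
step 19: x0=(0.7165) x1=(-0.1378) x2=(-1.5916)
step 20: x0=(0.7284) x1=(-0.1093) x2=(-1.5829)
step 21: x0=(0.7394) x1=(-0.0802) x2=(-1.5740)
step 22: x0=(0.7497) x1=(-0.0504) x2=(-1.5650)
step 23: x0=(0.7592) x1=(-0.0199) x2=(-1.5559)
step 24: x0=(0.7679) x1=(0.0114) x2=(-1.5468)
step 25: x0=(0.7756) x1=(0.0436) x2=(-1.5375)
step 26: x0=(0.7823) x1=(0.0768) x2=(-1.5281)
step 27: x0=(0.7879) x1=(0.1110) x2=(-1.5187)
step 28: x0=(0.7923) x1=(0.1464) x2=(-1.5092)
step 29: x0=(0.7954) x1=(0.1831) x2=(-1.4996)
step 30: x0=(0.7971) x1=(0.2214) x2=(-1.4899)
step 31: x0=(0.7971) x1=(0.2614) x2=(-1.4802)
step 32: x0=(0.7951) x1=(0.3034) x2=(-1.4704)

no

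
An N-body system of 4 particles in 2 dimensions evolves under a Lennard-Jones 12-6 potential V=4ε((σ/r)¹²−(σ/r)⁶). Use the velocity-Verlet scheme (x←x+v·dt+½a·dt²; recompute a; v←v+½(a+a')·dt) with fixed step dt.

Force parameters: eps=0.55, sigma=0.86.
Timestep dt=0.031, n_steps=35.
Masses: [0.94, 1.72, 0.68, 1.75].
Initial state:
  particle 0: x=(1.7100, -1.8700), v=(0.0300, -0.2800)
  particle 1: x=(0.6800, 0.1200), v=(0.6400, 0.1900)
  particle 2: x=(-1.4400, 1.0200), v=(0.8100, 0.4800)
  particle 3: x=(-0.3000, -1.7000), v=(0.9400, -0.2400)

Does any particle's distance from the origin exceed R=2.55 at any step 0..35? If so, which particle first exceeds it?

step 0: x0=(1.7100, -1.8700) x1=(0.6800, 0.1200) x2=(-1.4400, 1.0200) x3=(-0.3000, -1.7000)
step 1: x0=(1.7109, -1.8787) x1=(0.6998, 0.1259) x2=(-1.4149, 1.0349) x3=(-0.2708, -1.7074)
step 2: x0=(1.7118, -1.8873) x1=(0.7197, 0.1317) x2=(-1.3897, 1.0497) x3=(-0.2417, -1.7148)
step 3: x0=(1.7126, -1.8959) x1=(0.7395, 0.1376) x2=(-1.3646, 1.0646) x3=(-0.2124, -1.7223)
step 4: x0=(1.7133, -1.9046) x1=(0.7593, 0.1434) x2=(-1.3394, 1.0794) x3=(-0.1832, -1.7296)
step 5: x0=(1.7140, -1.9131) x1=(0.7791, 0.1492) x2=(-1.3142, 1.0942) x3=(-0.1539, -1.7370)
step 6: x0=(1.7146, -1.9217) x1=(0.7988, 0.1550) x2=(-1.2889, 1.1091) x3=(-0.1246, -1.7444)
step 7: x0=(1.7151, -1.9302) x1=(0.8186, 0.1607) x2=(-1.2637, 1.1239) x3=(-0.0952, -1.7517)
step 8: x0=(1.7155, -1.9388) x1=(0.8384, 0.1665) x2=(-1.2384, 1.1386) x3=(-0.0657, -1.7591)
step 9: x0=(1.7158, -1.9472) x1=(0.8581, 0.1722) x2=(-1.2131, 1.1534) x3=(-0.0363, -1.7664)
step 10: x0=(1.7161, -1.9557) x1=(0.8778, 0.1779) x2=(-1.1878, 1.1682) x3=(-0.0067, -1.7737)
step 11: x0=(1.7162, -1.9641) x1=(0.8976, 0.1836) x2=(-1.1625, 1.1829) x3=(0.0229, -1.7811)
step 12: x0=(1.7161, -1.9726) x1=(0.9173, 0.1892) x2=(-1.1371, 1.1977) x3=(0.0526, -1.7884)
step 13: x0=(1.7160, -1.9809) x1=(0.9370, 0.1949) x2=(-1.1117, 1.2124) x3=(0.0823, -1.7957)
step 14: x0=(1.7156, -1.9893) x1=(0.9567, 0.2005) x2=(-1.0863, 1.2271) x3=(0.1122, -1.8030)
step 15: x0=(1.7151, -1.9976) x1=(0.9763, 0.2061) x2=(-1.0609, 1.2418) x3=(0.1421, -1.8103)
step 16: x0=(1.7144, -2.0059) x1=(0.9960, 0.2117) x2=(-1.0355, 1.2565) x3=(0.1722, -1.8176)
step 17: x0=(1.7134, -2.0141) x1=(1.0157, 0.2173) x2=(-1.0100, 1.2712) x3=(0.2024, -1.8249)
step 18: x0=(1.7122, -2.0223) x1=(1.0353, 0.2229) x2=(-0.9845, 1.2859) x3=(0.2328, -1.8322)
step 19: x0=(1.7106, -2.0304) x1=(1.0550, 0.2285) x2=(-0.9590, 1.3005) x3=(0.2633, -1.8395)
step 20: x0=(1.7087, -2.0385) x1=(1.0746, 0.2340) x2=(-0.9335, 1.3152) x3=(0.2940, -1.8469)
step 21: x0=(1.7064, -2.0465) x1=(1.0942, 0.2395) x2=(-0.9079, 1.3298) x3=(0.3249, -1.8542)
step 22: x0=(1.7036, -2.0544) x1=(1.1138, 0.2451) x2=(-0.8824, 1.3444) x3=(0.3561, -1.8616)
step 23: x0=(1.7003, -2.0622) x1=(1.1334, 0.2506) x2=(-0.8568, 1.3590) x3=(0.3876, -1.8690)
step 24: x0=(1.6963, -2.0699) x1=(1.1530, 0.2561) x2=(-0.8311, 1.3736) x3=(0.4194, -1.8765)
step 25: x0=(1.6916, -2.0775) x1=(1.1726, 0.2616) x2=(-0.8055, 1.3882) x3=(0.4516, -1.8840)
step 26: x0=(1.6860, -2.0850) x1=(1.1922, 0.2670) x2=(-0.7799, 1.4027) x3=(0.4843, -1.8916)
step 27: x0=(1.6793, -2.0923) x1=(1.2117, 0.2725) x2=(-0.7542, 1.4173) x3=(0.5176, -1.8992)
step 28: x0=(1.6715, -2.0993) x1=(1.2313, 0.2779) x2=(-0.7285, 1.4318) x3=(0.5515, -1.9070)
step 29: x0=(1.6623, -2.1062) x1=(1.2508, 0.2834) x2=(-0.7028, 1.4463) x3=(0.5861, -1.9148)
step 30: x0=(1.6516, -2.1127) x1=(1.2703, 0.2888) x2=(-0.6770, 1.4609) x3=(0.6216, -1.9228)
step 31: x0=(1.6394, -2.1190) x1=(1.2899, 0.2943) x2=(-0.6512, 1.4753) x3=(0.6578, -1.9310)
step 32: x0=(1.6262, -2.1250) x1=(1.3094, 0.2997) x2=(-0.6255, 1.4898) x3=(0.6946, -1.9392)
step 33: x0=(1.6137, -2.1312) x1=(1.3289, 0.3051) x2=(-0.5997, 1.5043) x3=(0.7310, -1.9473)
step 34: x0=(1.6068, -2.1385) x1=(1.3484, 0.3105) x2=(-0.5738, 1.5188) x3=(0.7644, -1.9548)
step 35: x0=(1.6146, -2.1491) x1=(1.3678, 0.3159) x2=(-0.5480, 1.5332) x3=(0.7900, -1.9606)

yes, particle 0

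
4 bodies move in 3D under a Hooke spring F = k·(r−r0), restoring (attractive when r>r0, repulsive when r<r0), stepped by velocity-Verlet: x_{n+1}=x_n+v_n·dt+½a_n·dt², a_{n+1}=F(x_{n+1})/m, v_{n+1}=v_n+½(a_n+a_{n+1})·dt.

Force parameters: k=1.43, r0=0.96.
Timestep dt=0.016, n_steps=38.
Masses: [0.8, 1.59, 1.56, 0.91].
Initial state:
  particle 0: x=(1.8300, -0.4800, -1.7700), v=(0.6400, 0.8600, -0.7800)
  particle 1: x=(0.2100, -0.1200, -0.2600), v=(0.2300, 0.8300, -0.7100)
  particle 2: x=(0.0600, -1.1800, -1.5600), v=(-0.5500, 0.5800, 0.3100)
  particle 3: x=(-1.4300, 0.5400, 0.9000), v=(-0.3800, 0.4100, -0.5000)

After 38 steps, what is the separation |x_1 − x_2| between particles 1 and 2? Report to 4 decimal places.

1.0888

step 0: x0=(1.8300, -0.4800, -1.7700) x1=(0.2100, -0.1200, -0.2600) x2=(0.0600, -1.1800, -1.5600) x3=(-1.4300, 0.5400, 0.9000)
step 1: x0=(1.8392, -0.4661, -1.7818) x1=(0.2137, -0.1068, -0.2715) x2=(0.0512, -1.1705, -1.5548) x3=(-1.4352, 0.5461, 0.8911)
step 2: x0=(1.8465, -0.4519, -1.7922) x1=(0.2173, -0.0936, -0.2831) x2=(0.0424, -1.1605, -1.5491) x3=(-1.4385, 0.5512, 0.8804)
step 3: x0=(1.8517, -0.4374, -1.8011) x1=(0.2210, -0.0805, -0.2949) x2=(0.0335, -1.1500, -1.5428) x3=(-1.4401, 0.5554, 0.8679)
step 4: x0=(1.8549, -0.4226, -1.8087) x1=(0.2246, -0.0674, -0.3069) x2=(0.0246, -1.1391, -1.5361) x3=(-1.4398, 0.5586, 0.8537)
step 5: x0=(1.8561, -0.4076, -1.8149) x1=(0.2283, -0.0545, -0.3190) x2=(0.0158, -1.1276, -1.5289) x3=(-1.4377, 0.5610, 0.8376)
step 6: x0=(1.8552, -0.3923, -1.8196) x1=(0.2319, -0.0416, -0.3313) x2=(0.0069, -1.1158, -1.5212) x3=(-1.4338, 0.5623, 0.8198)
step 7: x0=(1.8523, -0.3767, -1.8230) x1=(0.2355, -0.0288, -0.3438) x2=(-0.0019, -1.1034, -1.5131) x3=(-1.4281, 0.5628, 0.8003)
step 8: x0=(1.8473, -0.3609, -1.8250) x1=(0.2391, -0.0160, -0.3564) x2=(-0.0107, -1.0906, -1.5045) x3=(-1.4206, 0.5624, 0.7791)
step 9: x0=(1.8404, -0.3448, -1.8255) x1=(0.2426, -0.0033, -0.3692) x2=(-0.0195, -1.0773, -1.4954) x3=(-1.4113, 0.5612, 0.7561)
step 10: x0=(1.8314, -0.3285, -1.8248) x1=(0.2461, 0.0093, -0.3822) x2=(-0.0283, -1.0636, -1.4860) x3=(-1.4003, 0.5590, 0.7315)
step 11: x0=(1.8204, -0.3120, -1.8226) x1=(0.2497, 0.0218, -0.3952) x2=(-0.0371, -1.0494, -1.4761) x3=(-1.3875, 0.5561, 0.7052)
step 12: x0=(1.8075, -0.2953, -1.8192) x1=(0.2531, 0.0343, -0.4085) x2=(-0.0458, -1.0347, -1.4658) x3=(-1.3731, 0.5523, 0.6773)
step 13: x0=(1.7926, -0.2784, -1.8144) x1=(0.2566, 0.0467, -0.4218) x2=(-0.0544, -1.0197, -1.4551) x3=(-1.3569, 0.5476, 0.6479)
step 14: x0=(1.7757, -0.2613, -1.8083) x1=(0.2600, 0.0590, -0.4353) x2=(-0.0630, -1.0042, -1.4441) x3=(-1.3391, 0.5423, 0.6168)
step 15: x0=(1.7570, -0.2440, -1.8009) x1=(0.2634, 0.0713, -0.4490) x2=(-0.0716, -0.9883, -1.4327) x3=(-1.3196, 0.5361, 0.5843)
step 16: x0=(1.7364, -0.2265, -1.7923) x1=(0.2668, 0.0835, -0.4627) x2=(-0.0801, -0.9719, -1.4209) x3=(-1.2986, 0.5292, 0.5503)
step 17: x0=(1.7140, -0.2089, -1.7825) x1=(0.2702, 0.0956, -0.4766) x2=(-0.0885, -0.9552, -1.4088) x3=(-1.2760, 0.5216, 0.5149)
step 18: x0=(1.6898, -0.1911, -1.7715) x1=(0.2735, 0.1076, -0.4906) x2=(-0.0969, -0.9380, -1.3964) x3=(-1.2518, 0.5133, 0.4780)
step 19: x0=(1.6638, -0.1732, -1.7594) x1=(0.2767, 0.1196, -0.5047) x2=(-0.1052, -0.9205, -1.3837) x3=(-1.2263, 0.5044, 0.4399)
step 20: x0=(1.6362, -0.1551, -1.7462) x1=(0.2800, 0.1315, -0.5189) x2=(-0.1134, -0.9026, -1.3707) x3=(-1.1992, 0.4948, 0.4004)
step 21: x0=(1.6068, -0.1370, -1.7318) x1=(0.2832, 0.1434, -0.5331) x2=(-0.1216, -0.8843, -1.3574) x3=(-1.1708, 0.4846, 0.3597)
step 22: x0=(1.5759, -0.1188, -1.7164) x1=(0.2864, 0.1551, -0.5475) x2=(-0.1296, -0.8657, -1.3438) x3=(-1.1411, 0.4739, 0.3178)
step 23: x0=(1.5434, -0.1005, -1.7001) x1=(0.2895, 0.1668, -0.5620) x2=(-0.1376, -0.8467, -1.3301) x3=(-1.1101, 0.4625, 0.2748)
step 24: x0=(1.5095, -0.0821, -1.6827) x1=(0.2926, 0.1785, -0.5766) x2=(-0.1455, -0.8274, -1.3160) x3=(-1.0779, 0.4507, 0.2306)
step 25: x0=(1.4740, -0.0636, -1.6645) x1=(0.2957, 0.1901, -0.5912) x2=(-0.1533, -0.8078, -1.3018) x3=(-1.0445, 0.4384, 0.1855)
step 26: x0=(1.4373, -0.0451, -1.6454) x1=(0.2987, 0.2016, -0.6060) x2=(-0.1610, -0.7879, -1.2874) x3=(-1.0099, 0.4256, 0.1394)
step 27: x0=(1.3992, -0.0266, -1.6255) x1=(0.3017, 0.2130, -0.6208) x2=(-0.1686, -0.7677, -1.2728) x3=(-0.9744, 0.4124, 0.0923)
step 28: x0=(1.3598, -0.0081, -1.6048) x1=(0.3046, 0.2244, -0.6356) x2=(-0.1761, -0.7472, -1.2580) x3=(-0.9378, 0.3988, 0.0445)
step 29: x0=(1.3193, 0.0105, -1.5833) x1=(0.3075, 0.2358, -0.6505) x2=(-0.1835, -0.7264, -1.2431) x3=(-0.9003, 0.3849, -0.0042)
step 30: x0=(1.2777, 0.0291, -1.5612) x1=(0.3104, 0.2471, -0.6655) x2=(-0.1908, -0.7054, -1.2281) x3=(-0.8620, 0.3706, -0.0536)
step 31: x0=(1.2350, 0.0476, -1.5385) x1=(0.3133, 0.2583, -0.6805) x2=(-0.1980, -0.6842, -1.2129) x3=(-0.8228, 0.3561, -0.1036)
step 32: x0=(1.1914, 0.0661, -1.5152) x1=(0.3161, 0.2695, -0.6955) x2=(-0.2051, -0.6627, -1.1977) x3=(-0.7829, 0.3412, -0.1543)
step 33: x0=(1.1469, 0.0846, -1.4914) x1=(0.3188, 0.2806, -0.7106) x2=(-0.2121, -0.6411, -1.1823) x3=(-0.7424, 0.3262, -0.2055)
step 34: x0=(1.1016, 0.1030, -1.4672) x1=(0.3216, 0.2917, -0.7257) x2=(-0.2190, -0.6192, -1.1669) x3=(-0.7012, 0.3109, -0.2572)
step 35: x0=(1.0556, 0.1213, -1.4425) x1=(0.3243, 0.3028, -0.7409) x2=(-0.2258, -0.5972, -1.1514) x3=(-0.6595, 0.2955, -0.3092)
step 36: x0=(1.0089, 0.1396, -1.4175) x1=(0.3269, 0.3138, -0.7560) x2=(-0.2325, -0.5751, -1.1359) x3=(-0.6174, 0.2800, -0.3617)
step 37: x0=(0.9616, 0.1578, -1.3922) x1=(0.3296, 0.3248, -0.7712) x2=(-0.2391, -0.5528, -1.1204) x3=(-0.5749, 0.2643, -0.4144)
step 38: x0=(0.9138, 0.1760, -1.3667) x1=(0.3322, 0.3358, -0.7863) x2=(-0.2456, -0.5304, -1.1048) x3=(-0.5321, 0.2486, -0.4674)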